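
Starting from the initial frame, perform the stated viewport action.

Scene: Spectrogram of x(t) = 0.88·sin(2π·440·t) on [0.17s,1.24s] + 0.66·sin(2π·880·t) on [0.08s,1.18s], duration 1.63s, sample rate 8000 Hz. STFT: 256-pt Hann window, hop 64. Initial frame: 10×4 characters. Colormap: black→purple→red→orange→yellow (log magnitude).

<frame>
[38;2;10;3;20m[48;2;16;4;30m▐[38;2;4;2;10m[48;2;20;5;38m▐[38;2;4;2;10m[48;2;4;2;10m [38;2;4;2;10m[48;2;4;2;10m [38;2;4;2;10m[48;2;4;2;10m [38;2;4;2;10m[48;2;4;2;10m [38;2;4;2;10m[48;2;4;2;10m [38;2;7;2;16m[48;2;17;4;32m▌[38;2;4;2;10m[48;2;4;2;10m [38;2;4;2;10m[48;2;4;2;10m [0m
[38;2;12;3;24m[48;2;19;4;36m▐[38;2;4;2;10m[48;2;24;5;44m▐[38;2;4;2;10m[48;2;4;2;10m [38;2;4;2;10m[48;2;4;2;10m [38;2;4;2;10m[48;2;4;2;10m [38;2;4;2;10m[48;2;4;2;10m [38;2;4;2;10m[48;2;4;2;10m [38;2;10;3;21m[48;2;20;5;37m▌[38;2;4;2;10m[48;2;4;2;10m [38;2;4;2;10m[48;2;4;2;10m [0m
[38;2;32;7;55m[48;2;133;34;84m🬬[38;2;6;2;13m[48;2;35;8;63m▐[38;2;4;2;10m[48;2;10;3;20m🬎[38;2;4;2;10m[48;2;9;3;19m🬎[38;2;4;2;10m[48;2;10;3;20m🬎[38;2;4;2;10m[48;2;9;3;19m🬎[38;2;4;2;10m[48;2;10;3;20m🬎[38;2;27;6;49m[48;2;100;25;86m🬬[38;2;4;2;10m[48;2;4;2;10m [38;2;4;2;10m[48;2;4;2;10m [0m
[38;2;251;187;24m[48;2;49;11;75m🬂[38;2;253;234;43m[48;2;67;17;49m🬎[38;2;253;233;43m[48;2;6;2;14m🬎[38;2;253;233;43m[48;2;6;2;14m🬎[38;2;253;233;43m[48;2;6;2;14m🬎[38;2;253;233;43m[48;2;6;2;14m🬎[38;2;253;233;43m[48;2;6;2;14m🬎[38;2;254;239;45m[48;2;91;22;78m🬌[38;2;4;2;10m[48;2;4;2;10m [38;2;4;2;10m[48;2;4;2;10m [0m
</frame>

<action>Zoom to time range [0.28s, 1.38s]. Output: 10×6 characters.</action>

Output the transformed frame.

<frame>
[38;2;4;2;10m[48;2;4;2;10m [38;2;4;2;10m[48;2;4;2;10m [38;2;4;2;10m[48;2;4;2;10m [38;2;4;2;10m[48;2;4;2;10m [38;2;4;2;10m[48;2;4;2;10m [38;2;4;2;10m[48;2;4;2;10m [38;2;4;2;10m[48;2;4;2;10m [38;2;4;2;10m[48;2;4;2;10m [38;2;7;2;16m[48;2;17;4;32m▌[38;2;4;2;10m[48;2;11;3;21m▐[0m
[38;2;4;2;10m[48;2;4;2;10m [38;2;4;2;10m[48;2;4;2;10m [38;2;4;2;10m[48;2;4;2;10m [38;2;4;2;10m[48;2;4;2;10m [38;2;4;2;10m[48;2;4;2;10m [38;2;4;2;10m[48;2;4;2;10m [38;2;4;2;10m[48;2;4;2;10m [38;2;4;2;10m[48;2;4;2;10m [38;2;8;2;18m[48;2;18;4;34m▌[38;2;4;2;10m[48;2;11;3;22m▐[0m
[38;2;4;2;10m[48;2;4;2;10m [38;2;4;2;10m[48;2;4;2;10m [38;2;4;2;10m[48;2;4;2;10m [38;2;4;2;10m[48;2;4;2;10m [38;2;4;2;10m[48;2;4;2;10m [38;2;4;2;10m[48;2;4;2;10m [38;2;4;2;10m[48;2;4;2;10m [38;2;4;2;10m[48;2;4;2;10m [38;2;11;3;22m[48;2;20;5;38m▌[38;2;4;2;10m[48;2;13;3;25m▐[0m
[38;2;4;2;10m[48;2;4;2;10m [38;2;4;2;10m[48;2;4;2;10m [38;2;4;2;10m[48;2;4;2;10m [38;2;4;2;10m[48;2;4;2;10m [38;2;4;2;10m[48;2;4;2;10m [38;2;4;2;10m[48;2;4;2;10m [38;2;4;2;10m[48;2;4;2;10m [38;2;4;2;10m[48;2;4;2;10m [38;2;17;4;32m[48;2;26;6;47m🬄[38;2;4;2;10m[48;2;16;4;31m▐[0m
[38;2;4;2;11m[48;2;252;197;28m🬂[38;2;4;2;11m[48;2;252;197;28m🬂[38;2;4;2;11m[48;2;252;197;28m🬂[38;2;4;2;11m[48;2;252;197;28m🬂[38;2;4;2;11m[48;2;252;197;28m🬂[38;2;4;2;11m[48;2;252;197;28m🬂[38;2;4;2;11m[48;2;252;197;28m🬂[38;2;4;2;11m[48;2;252;197;28m🬂[38;2;50;11;75m[48;2;252;198;28m🬨[38;2;8;2;17m[48;2;34;7;60m🬨[0m
[38;2;253;221;38m[48;2;4;2;10m🬎[38;2;253;221;38m[48;2;4;2;10m🬎[38;2;253;221;38m[48;2;4;2;10m🬎[38;2;253;221;38m[48;2;4;2;10m🬎[38;2;253;221;38m[48;2;4;2;10m🬎[38;2;253;221;38m[48;2;4;2;10m🬎[38;2;253;221;38m[48;2;4;2;10m🬎[38;2;253;221;38m[48;2;4;2;10m🬎[38;2;253;223;39m[48;2;62;15;73m🬎[38;2;13;4;26m[48;2;161;41;82m🬷[0m
</frame>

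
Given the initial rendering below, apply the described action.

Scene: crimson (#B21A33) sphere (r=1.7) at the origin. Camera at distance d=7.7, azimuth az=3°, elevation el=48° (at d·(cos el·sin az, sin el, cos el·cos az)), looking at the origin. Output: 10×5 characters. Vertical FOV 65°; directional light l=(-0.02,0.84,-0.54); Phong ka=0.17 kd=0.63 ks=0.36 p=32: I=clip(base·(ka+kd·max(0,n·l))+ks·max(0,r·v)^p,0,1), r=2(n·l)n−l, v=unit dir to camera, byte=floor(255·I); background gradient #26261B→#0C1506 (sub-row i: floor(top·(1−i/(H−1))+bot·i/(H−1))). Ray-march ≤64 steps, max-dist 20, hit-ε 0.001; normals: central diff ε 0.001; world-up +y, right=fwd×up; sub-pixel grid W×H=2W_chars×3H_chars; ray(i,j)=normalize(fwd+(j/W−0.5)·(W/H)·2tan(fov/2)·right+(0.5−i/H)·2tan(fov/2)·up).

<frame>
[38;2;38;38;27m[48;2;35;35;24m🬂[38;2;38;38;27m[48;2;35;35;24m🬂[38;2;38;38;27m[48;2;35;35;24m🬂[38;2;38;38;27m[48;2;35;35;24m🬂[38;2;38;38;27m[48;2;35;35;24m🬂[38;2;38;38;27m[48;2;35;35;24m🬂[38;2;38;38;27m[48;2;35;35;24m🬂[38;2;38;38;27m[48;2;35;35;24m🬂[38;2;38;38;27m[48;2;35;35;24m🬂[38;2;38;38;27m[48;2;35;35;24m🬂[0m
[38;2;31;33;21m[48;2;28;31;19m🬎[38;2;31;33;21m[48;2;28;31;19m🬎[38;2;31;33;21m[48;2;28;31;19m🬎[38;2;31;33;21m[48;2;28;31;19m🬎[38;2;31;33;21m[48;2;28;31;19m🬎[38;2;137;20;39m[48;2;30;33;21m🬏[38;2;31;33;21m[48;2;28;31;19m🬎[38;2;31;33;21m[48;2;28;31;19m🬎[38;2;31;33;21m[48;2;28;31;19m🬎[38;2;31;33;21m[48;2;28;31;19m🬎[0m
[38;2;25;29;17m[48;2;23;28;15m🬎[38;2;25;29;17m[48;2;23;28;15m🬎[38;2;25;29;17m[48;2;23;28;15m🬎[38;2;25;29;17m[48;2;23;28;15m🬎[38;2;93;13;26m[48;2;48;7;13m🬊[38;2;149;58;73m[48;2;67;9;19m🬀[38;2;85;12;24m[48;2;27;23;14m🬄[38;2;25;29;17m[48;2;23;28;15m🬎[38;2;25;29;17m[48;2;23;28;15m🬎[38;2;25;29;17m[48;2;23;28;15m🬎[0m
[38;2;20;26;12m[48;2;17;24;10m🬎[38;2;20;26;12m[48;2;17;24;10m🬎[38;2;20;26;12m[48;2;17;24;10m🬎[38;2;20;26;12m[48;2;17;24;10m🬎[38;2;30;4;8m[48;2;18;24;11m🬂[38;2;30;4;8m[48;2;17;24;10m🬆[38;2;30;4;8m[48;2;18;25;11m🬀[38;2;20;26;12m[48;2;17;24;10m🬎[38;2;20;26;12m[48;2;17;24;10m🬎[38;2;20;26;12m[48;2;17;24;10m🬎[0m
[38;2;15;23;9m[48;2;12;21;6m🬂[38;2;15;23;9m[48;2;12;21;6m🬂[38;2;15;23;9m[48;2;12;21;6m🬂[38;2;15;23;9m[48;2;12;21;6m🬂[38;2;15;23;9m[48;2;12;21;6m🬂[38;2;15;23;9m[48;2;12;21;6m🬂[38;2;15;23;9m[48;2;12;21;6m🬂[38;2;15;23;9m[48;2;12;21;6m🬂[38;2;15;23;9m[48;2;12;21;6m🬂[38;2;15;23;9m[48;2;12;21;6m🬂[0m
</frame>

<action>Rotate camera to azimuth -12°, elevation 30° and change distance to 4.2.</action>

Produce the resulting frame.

<frame>
[38;2;38;38;27m[48;2;35;35;24m🬂[38;2;38;38;27m[48;2;35;35;24m🬂[38;2;38;38;27m[48;2;35;35;24m🬂[38;2;38;38;27m[48;2;35;35;24m🬂[38;2;38;38;27m[48;2;35;35;24m🬂[38;2;38;38;27m[48;2;35;35;24m🬂[38;2;38;38;27m[48;2;35;35;24m🬂[38;2;38;38;27m[48;2;35;35;24m🬂[38;2;38;38;27m[48;2;35;35;24m🬂[38;2;38;38;27m[48;2;35;35;24m🬂[0m
[38;2;31;33;21m[48;2;28;31;19m🬎[38;2;31;33;21m[48;2;28;31;19m🬎[38;2;31;33;21m[48;2;28;31;19m🬎[38;2;31;33;21m[48;2;79;11;22m🬆[38;2;112;29;42m[48;2;74;12;22m🬊[38;2;137;51;66m[48;2;78;14;24m🬀[38;2;85;12;24m[48;2;50;16;18m🬌[38;2;60;8;17m[48;2;30;33;21m🬏[38;2;31;33;21m[48;2;28;31;19m🬎[38;2;31;33;21m[48;2;28;31;19m🬎[0m
[38;2;25;29;17m[48;2;23;28;15m🬎[38;2;25;29;17m[48;2;23;28;15m🬎[38;2;39;5;10m[48;2;25;29;16m🬦[38;2;57;8;16m[48;2;35;4;9m🬂[38;2;50;7;14m[48;2;33;4;9m🬂[38;2;46;6;13m[48;2;31;4;8m🬂[38;2;43;6;12m[48;2;30;4;8m🬂[38;2;32;4;8m[48;2;26;30;18m🬺[38;2;25;29;17m[48;2;23;28;15m🬎[38;2;25;29;17m[48;2;23;28;15m🬎[0m
[38;2;20;26;12m[48;2;17;24;10m🬎[38;2;20;26;12m[48;2;17;24;10m🬎[38;2;20;26;12m[48;2;17;24;10m🬎[38;2;30;4;8m[48;2;17;24;10m🬬[38;2;30;4;8m[48;2;30;4;8m [38;2;30;4;8m[48;2;30;4;8m [38;2;30;4;8m[48;2;30;4;8m [38;2;30;4;8m[48;2;18;25;11m🬄[38;2;20;26;12m[48;2;17;24;10m🬎[38;2;20;26;12m[48;2;17;24;10m🬎[0m
[38;2;15;23;9m[48;2;12;21;6m🬂[38;2;15;23;9m[48;2;12;21;6m🬂[38;2;15;23;9m[48;2;12;21;6m🬂[38;2;15;23;9m[48;2;12;21;6m🬂[38;2;30;4;8m[48;2;12;21;6m🬂[38;2;30;4;8m[48;2;12;21;6m🬂[38;2;30;4;8m[48;2;13;21;7m🬀[38;2;15;23;9m[48;2;12;21;6m🬂[38;2;15;23;9m[48;2;12;21;6m🬂[38;2;15;23;9m[48;2;12;21;6m🬂[0m
</frame>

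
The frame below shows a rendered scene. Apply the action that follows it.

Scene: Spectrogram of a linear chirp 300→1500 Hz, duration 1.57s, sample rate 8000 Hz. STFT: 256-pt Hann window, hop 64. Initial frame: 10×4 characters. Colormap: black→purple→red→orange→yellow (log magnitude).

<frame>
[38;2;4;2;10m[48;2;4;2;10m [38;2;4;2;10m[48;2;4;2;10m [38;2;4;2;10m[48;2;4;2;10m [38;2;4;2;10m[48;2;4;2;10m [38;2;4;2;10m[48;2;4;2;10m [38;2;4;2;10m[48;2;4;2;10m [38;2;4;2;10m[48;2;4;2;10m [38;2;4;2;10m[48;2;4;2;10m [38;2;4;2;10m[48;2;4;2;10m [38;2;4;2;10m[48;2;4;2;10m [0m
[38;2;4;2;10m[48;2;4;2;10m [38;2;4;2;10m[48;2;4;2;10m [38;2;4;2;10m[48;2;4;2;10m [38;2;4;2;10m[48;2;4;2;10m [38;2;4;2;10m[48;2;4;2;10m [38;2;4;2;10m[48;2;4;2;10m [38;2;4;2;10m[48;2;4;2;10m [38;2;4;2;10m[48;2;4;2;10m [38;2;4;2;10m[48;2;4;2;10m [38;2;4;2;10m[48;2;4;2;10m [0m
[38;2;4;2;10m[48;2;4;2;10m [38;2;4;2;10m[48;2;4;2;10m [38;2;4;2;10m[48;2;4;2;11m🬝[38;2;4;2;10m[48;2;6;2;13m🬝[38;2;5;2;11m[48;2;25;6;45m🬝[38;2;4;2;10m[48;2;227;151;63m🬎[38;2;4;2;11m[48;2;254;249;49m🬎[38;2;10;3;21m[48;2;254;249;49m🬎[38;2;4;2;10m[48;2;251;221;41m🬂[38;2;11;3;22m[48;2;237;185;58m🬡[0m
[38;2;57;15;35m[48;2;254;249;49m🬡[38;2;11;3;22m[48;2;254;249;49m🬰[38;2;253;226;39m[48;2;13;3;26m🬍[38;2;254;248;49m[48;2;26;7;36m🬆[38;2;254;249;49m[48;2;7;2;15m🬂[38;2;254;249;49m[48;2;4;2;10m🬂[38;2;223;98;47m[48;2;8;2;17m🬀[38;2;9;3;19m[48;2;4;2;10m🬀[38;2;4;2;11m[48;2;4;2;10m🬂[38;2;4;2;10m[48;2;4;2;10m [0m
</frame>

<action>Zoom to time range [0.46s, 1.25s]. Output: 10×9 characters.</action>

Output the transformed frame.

<frame>
[38;2;4;2;10m[48;2;4;2;10m [38;2;4;2;10m[48;2;4;2;10m [38;2;4;2;10m[48;2;4;2;10m [38;2;4;2;10m[48;2;4;2;10m [38;2;4;2;10m[48;2;4;2;10m [38;2;4;2;10m[48;2;4;2;10m [38;2;4;2;10m[48;2;4;2;10m [38;2;4;2;10m[48;2;4;2;10m [38;2;4;2;10m[48;2;4;2;10m [38;2;4;2;10m[48;2;4;2;10m [0m
[38;2;4;2;10m[48;2;4;2;10m [38;2;4;2;10m[48;2;4;2;10m [38;2;4;2;10m[48;2;4;2;10m [38;2;4;2;10m[48;2;4;2;10m [38;2;4;2;10m[48;2;4;2;10m [38;2;4;2;10m[48;2;4;2;10m [38;2;4;2;10m[48;2;4;2;10m [38;2;4;2;10m[48;2;4;2;10m [38;2;4;2;10m[48;2;4;2;10m [38;2;4;2;10m[48;2;4;2;10m [0m
[38;2;4;2;10m[48;2;4;2;10m [38;2;4;2;10m[48;2;4;2;10m [38;2;4;2;10m[48;2;4;2;10m [38;2;4;2;10m[48;2;4;2;10m [38;2;4;2;10m[48;2;4;2;10m [38;2;4;2;10m[48;2;4;2;10m [38;2;4;2;10m[48;2;4;2;10m [38;2;4;2;10m[48;2;4;2;10m [38;2;4;2;10m[48;2;4;2;10m [38;2;4;2;10m[48;2;4;2;10m [0m
[38;2;4;2;10m[48;2;4;2;10m [38;2;4;2;10m[48;2;4;2;10m [38;2;4;2;10m[48;2;4;2;10m [38;2;4;2;10m[48;2;4;2;10m [38;2;4;2;10m[48;2;4;2;10m [38;2;4;2;10m[48;2;4;2;10m [38;2;4;2;10m[48;2;4;2;10m [38;2;4;2;10m[48;2;4;2;10m [38;2;4;2;10m[48;2;4;2;10m [38;2;4;2;10m[48;2;4;2;10m [0m
[38;2;4;2;10m[48;2;4;2;10m [38;2;4;2;10m[48;2;4;2;10m [38;2;4;2;10m[48;2;4;2;10m [38;2;4;2;10m[48;2;4;2;10m [38;2;4;2;10m[48;2;4;2;10m [38;2;4;2;10m[48;2;4;2;10m [38;2;4;2;10m[48;2;4;2;10m [38;2;4;2;10m[48;2;4;2;10m [38;2;4;2;10m[48;2;4;2;10m [38;2;4;2;10m[48;2;4;2;10m [0m
[38;2;4;2;10m[48;2;4;2;10m [38;2;4;2;10m[48;2;4;2;10m [38;2;4;2;10m[48;2;4;2;10m [38;2;4;2;10m[48;2;4;2;10m [38;2;4;2;10m[48;2;4;2;10m [38;2;4;2;10m[48;2;4;2;11m🬝[38;2;4;2;10m[48;2;5;2;11m🬝[38;2;4;2;10m[48;2;5;2;12m🬎[38;2;4;2;10m[48;2;8;2;17m🬎[38;2;6;2;13m[48;2;23;6;42m🬝[0m
[38;2;4;2;10m[48;2;6;2;14m🬎[38;2;4;2;10m[48;2;11;3;23m🬎[38;2;8;2;18m[48;2;54;12;89m🬝[38;2;5;2;13m[48;2;221;134;58m🬎[38;2;9;2;19m[48;2;254;249;49m🬎[38;2;29;7;40m[48;2;254;249;49m🬎[38;2;11;3;23m[48;2;253;232;42m🬂[38;2;62;15;73m[48;2;253;230;41m🬡[38;2;246;206;47m[48;2;21;5;39m🬎[38;2;240;193;53m[48;2;10;3;20m🬎[0m
[38;2;252;218;36m[48;2;36;9;53m🬍[38;2;253;234;43m[48;2;8;2;17m🬎[38;2;254;249;49m[48;2;51;13;42m🬂[38;2;254;249;49m[48;2;10;3;21m🬂[38;2;240;170;43m[48;2;6;2;14m🬂[38;2;59;13;89m[48;2;8;2;18m🬀[38;2;11;3;23m[48;2;4;2;10m🬂[38;2;6;2;14m[48;2;4;2;10m🬂[38;2;5;2;12m[48;2;4;2;10m🬂[38;2;4;2;11m[48;2;4;2;10m🬂[0m
[38;2;5;2;12m[48;2;4;2;10m🬂[38;2;4;2;11m[48;2;4;2;10m🬂[38;2;4;2;11m[48;2;4;2;10m🬀[38;2;4;2;10m[48;2;4;2;10m [38;2;4;2;10m[48;2;4;2;10m [38;2;4;2;10m[48;2;4;2;10m [38;2;4;2;10m[48;2;4;2;10m [38;2;4;2;10m[48;2;4;2;10m [38;2;4;2;10m[48;2;4;2;10m [38;2;4;2;10m[48;2;4;2;10m [0m
</frame>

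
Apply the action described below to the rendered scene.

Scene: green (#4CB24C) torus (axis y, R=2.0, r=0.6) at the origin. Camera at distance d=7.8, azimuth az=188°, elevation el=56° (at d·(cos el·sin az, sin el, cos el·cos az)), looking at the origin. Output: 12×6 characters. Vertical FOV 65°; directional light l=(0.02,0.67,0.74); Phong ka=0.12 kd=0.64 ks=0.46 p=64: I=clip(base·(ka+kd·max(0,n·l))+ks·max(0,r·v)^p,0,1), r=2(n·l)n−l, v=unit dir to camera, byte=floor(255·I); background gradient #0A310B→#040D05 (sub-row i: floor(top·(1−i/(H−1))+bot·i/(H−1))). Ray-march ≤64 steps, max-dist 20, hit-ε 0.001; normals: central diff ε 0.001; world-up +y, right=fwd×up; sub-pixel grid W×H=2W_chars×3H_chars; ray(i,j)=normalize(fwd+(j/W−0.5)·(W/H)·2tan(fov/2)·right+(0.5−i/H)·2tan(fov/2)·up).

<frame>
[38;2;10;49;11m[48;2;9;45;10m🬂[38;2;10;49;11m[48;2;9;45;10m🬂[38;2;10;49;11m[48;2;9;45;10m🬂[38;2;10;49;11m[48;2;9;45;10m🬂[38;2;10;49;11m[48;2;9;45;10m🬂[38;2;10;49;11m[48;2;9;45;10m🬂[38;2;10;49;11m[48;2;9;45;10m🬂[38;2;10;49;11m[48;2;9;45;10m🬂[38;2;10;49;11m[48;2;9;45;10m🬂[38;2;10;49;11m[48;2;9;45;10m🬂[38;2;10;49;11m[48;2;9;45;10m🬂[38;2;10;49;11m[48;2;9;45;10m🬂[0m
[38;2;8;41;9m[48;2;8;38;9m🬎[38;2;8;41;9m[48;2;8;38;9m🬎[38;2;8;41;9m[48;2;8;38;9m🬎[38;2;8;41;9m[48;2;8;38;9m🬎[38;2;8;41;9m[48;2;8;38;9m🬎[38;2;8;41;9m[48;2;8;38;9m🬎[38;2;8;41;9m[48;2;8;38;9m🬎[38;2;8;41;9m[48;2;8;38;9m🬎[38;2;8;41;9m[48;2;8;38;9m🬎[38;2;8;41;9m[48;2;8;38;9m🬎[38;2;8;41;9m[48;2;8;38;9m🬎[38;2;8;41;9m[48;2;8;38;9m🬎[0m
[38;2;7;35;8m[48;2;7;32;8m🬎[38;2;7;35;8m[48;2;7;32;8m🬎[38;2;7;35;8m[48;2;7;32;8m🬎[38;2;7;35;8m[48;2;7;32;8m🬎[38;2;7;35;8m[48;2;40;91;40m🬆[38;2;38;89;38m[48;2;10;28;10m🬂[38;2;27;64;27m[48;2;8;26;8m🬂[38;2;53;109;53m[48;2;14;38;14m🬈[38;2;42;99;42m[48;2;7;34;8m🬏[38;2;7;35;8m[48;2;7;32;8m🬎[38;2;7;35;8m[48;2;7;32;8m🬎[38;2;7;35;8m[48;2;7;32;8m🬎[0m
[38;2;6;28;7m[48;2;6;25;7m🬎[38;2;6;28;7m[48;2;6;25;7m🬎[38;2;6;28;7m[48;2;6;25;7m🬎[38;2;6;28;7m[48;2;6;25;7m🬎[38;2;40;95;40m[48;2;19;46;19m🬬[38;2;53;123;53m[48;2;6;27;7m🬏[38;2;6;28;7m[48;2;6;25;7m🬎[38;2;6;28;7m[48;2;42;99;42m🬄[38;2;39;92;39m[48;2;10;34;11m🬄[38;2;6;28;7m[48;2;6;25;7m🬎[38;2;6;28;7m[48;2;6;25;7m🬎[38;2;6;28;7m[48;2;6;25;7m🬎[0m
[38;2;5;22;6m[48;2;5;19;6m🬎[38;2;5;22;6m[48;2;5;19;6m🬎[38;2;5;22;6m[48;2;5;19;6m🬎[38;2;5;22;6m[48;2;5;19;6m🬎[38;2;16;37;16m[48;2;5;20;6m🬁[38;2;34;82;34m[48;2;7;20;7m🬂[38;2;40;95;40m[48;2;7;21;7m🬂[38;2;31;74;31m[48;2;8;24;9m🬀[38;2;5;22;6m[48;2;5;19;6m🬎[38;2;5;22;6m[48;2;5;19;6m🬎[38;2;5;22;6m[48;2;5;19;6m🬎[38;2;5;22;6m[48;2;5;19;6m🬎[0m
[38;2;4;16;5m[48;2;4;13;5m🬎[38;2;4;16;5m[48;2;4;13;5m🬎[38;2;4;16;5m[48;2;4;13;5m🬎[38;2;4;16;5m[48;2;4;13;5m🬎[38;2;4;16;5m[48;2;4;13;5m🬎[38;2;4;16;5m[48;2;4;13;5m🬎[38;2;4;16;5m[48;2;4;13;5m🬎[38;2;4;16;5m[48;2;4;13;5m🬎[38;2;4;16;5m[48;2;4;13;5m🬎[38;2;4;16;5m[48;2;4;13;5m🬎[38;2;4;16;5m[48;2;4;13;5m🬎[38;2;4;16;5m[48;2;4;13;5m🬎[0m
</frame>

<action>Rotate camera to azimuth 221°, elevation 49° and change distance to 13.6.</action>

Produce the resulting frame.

<frame>
[38;2;10;49;11m[48;2;9;45;10m🬂[38;2;10;49;11m[48;2;9;45;10m🬂[38;2;10;49;11m[48;2;9;45;10m🬂[38;2;10;49;11m[48;2;9;45;10m🬂[38;2;10;49;11m[48;2;9;45;10m🬂[38;2;10;49;11m[48;2;9;45;10m🬂[38;2;10;49;11m[48;2;9;45;10m🬂[38;2;10;49;11m[48;2;9;45;10m🬂[38;2;10;49;11m[48;2;9;45;10m🬂[38;2;10;49;11m[48;2;9;45;10m🬂[38;2;10;49;11m[48;2;9;45;10m🬂[38;2;10;49;11m[48;2;9;45;10m🬂[0m
[38;2;8;41;9m[48;2;8;38;9m🬎[38;2;8;41;9m[48;2;8;38;9m🬎[38;2;8;41;9m[48;2;8;38;9m🬎[38;2;8;41;9m[48;2;8;38;9m🬎[38;2;8;41;9m[48;2;8;38;9m🬎[38;2;8;41;9m[48;2;8;38;9m🬎[38;2;8;41;9m[48;2;8;38;9m🬎[38;2;8;41;9m[48;2;8;38;9m🬎[38;2;8;41;9m[48;2;8;38;9m🬎[38;2;8;41;9m[48;2;8;38;9m🬎[38;2;8;41;9m[48;2;8;38;9m🬎[38;2;8;41;9m[48;2;8;38;9m🬎[0m
[38;2;7;35;8m[48;2;7;32;8m🬎[38;2;7;35;8m[48;2;7;32;8m🬎[38;2;7;35;8m[48;2;7;32;8m🬎[38;2;7;35;8m[48;2;7;32;8m🬎[38;2;7;35;8m[48;2;7;32;8m🬎[38;2;9;37;10m[48;2;39;93;39m🬬[38;2;51;120;51m[48;2;7;29;8m🬃[38;2;54;115;54m[48;2;7;34;8m🬏[38;2;7;35;8m[48;2;7;32;8m🬎[38;2;7;35;8m[48;2;7;32;8m🬎[38;2;7;35;8m[48;2;7;32;8m🬎[38;2;7;35;8m[48;2;7;32;8m🬎[0m
[38;2;6;28;7m[48;2;6;25;7m🬎[38;2;6;28;7m[48;2;6;25;7m🬎[38;2;6;28;7m[48;2;6;25;7m🬎[38;2;6;28;7m[48;2;6;25;7m🬎[38;2;6;28;7m[48;2;6;25;7m🬎[38;2;48;113;48m[48;2;9;28;9m🬈[38;2;44;103;44m[48;2;7;25;7m🬇[38;2;36;85;36m[48;2;6;26;7m🬄[38;2;6;28;7m[48;2;6;25;7m🬎[38;2;6;28;7m[48;2;6;25;7m🬎[38;2;6;28;7m[48;2;6;25;7m🬎[38;2;6;28;7m[48;2;6;25;7m🬎[0m
[38;2;5;22;6m[48;2;5;19;6m🬎[38;2;5;22;6m[48;2;5;19;6m🬎[38;2;5;22;6m[48;2;5;19;6m🬎[38;2;5;22;6m[48;2;5;19;6m🬎[38;2;5;22;6m[48;2;5;19;6m🬎[38;2;5;22;6m[48;2;5;19;6m🬎[38;2;5;22;6m[48;2;5;19;6m🬎[38;2;5;22;6m[48;2;5;19;6m🬎[38;2;5;22;6m[48;2;5;19;6m🬎[38;2;5;22;6m[48;2;5;19;6m🬎[38;2;5;22;6m[48;2;5;19;6m🬎[38;2;5;22;6m[48;2;5;19;6m🬎[0m
[38;2;4;16;5m[48;2;4;13;5m🬎[38;2;4;16;5m[48;2;4;13;5m🬎[38;2;4;16;5m[48;2;4;13;5m🬎[38;2;4;16;5m[48;2;4;13;5m🬎[38;2;4;16;5m[48;2;4;13;5m🬎[38;2;4;16;5m[48;2;4;13;5m🬎[38;2;4;16;5m[48;2;4;13;5m🬎[38;2;4;16;5m[48;2;4;13;5m🬎[38;2;4;16;5m[48;2;4;13;5m🬎[38;2;4;16;5m[48;2;4;13;5m🬎[38;2;4;16;5m[48;2;4;13;5m🬎[38;2;4;16;5m[48;2;4;13;5m🬎[0m
</frame>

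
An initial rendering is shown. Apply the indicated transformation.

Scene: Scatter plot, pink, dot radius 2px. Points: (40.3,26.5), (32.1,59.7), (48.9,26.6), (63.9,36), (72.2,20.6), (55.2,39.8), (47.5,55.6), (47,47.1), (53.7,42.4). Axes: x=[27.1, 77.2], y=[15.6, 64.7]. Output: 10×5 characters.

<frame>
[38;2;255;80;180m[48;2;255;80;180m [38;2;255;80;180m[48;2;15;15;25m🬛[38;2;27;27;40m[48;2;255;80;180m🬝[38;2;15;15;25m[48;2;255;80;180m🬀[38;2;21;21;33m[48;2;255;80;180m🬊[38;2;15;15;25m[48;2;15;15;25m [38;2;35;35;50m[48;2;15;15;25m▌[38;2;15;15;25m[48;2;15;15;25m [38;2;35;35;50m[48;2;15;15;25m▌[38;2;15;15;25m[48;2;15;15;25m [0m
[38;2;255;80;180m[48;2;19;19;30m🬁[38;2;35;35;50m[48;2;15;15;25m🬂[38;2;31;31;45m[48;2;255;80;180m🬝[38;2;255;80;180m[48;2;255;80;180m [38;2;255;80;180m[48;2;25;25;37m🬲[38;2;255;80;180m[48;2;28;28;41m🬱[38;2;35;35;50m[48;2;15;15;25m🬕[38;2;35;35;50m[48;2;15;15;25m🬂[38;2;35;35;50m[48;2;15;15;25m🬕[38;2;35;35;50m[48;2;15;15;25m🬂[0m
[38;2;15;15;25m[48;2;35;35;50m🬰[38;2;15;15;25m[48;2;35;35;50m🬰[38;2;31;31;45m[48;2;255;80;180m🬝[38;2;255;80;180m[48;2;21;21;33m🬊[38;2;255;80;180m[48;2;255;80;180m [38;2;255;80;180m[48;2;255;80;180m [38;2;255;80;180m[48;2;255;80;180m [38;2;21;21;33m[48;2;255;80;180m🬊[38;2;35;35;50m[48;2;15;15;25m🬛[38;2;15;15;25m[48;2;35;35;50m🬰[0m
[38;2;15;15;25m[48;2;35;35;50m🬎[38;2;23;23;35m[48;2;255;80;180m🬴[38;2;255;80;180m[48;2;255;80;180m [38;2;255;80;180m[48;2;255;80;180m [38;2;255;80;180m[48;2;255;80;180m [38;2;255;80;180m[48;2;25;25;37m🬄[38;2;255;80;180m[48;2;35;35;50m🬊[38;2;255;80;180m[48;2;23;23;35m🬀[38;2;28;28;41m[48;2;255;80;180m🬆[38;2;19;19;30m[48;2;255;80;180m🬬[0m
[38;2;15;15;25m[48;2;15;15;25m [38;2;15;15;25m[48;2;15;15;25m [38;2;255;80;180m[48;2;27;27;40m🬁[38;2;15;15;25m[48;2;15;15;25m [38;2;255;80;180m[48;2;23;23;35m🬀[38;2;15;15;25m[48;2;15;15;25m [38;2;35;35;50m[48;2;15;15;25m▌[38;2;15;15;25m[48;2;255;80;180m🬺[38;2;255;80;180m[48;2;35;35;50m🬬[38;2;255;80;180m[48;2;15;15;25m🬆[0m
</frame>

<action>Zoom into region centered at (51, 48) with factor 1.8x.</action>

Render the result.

<frame>
[38;2;15;15;25m[48;2;15;15;25m [38;2;15;15;25m[48;2;15;15;25m [38;2;35;35;50m[48;2;15;15;25m▌[38;2;15;15;25m[48;2;255;80;180m🬆[38;2;23;23;35m[48;2;255;80;180m🬬[38;2;15;15;25m[48;2;15;15;25m [38;2;35;35;50m[48;2;15;15;25m▌[38;2;15;15;25m[48;2;15;15;25m [38;2;35;35;50m[48;2;15;15;25m▌[38;2;15;15;25m[48;2;15;15;25m [0m
[38;2;35;35;50m[48;2;15;15;25m🬂[38;2;35;35;50m[48;2;15;15;25m🬂[38;2;255;80;180m[48;2;27;27;40m🬁[38;2;255;80;180m[48;2;255;80;180m [38;2;255;80;180m[48;2;21;21;33m🬆[38;2;35;35;50m[48;2;15;15;25m🬂[38;2;35;35;50m[48;2;15;15;25m🬕[38;2;35;35;50m[48;2;15;15;25m🬂[38;2;35;35;50m[48;2;15;15;25m🬕[38;2;35;35;50m[48;2;15;15;25m🬂[0m
[38;2;15;15;25m[48;2;35;35;50m🬰[38;2;15;15;25m[48;2;35;35;50m🬰[38;2;35;35;50m[48;2;255;80;180m🬐[38;2;255;80;180m[48;2;255;80;180m [38;2;27;27;40m[48;2;255;80;180m🬸[38;2;21;21;33m[48;2;255;80;180m🬆[38;2;27;27;40m[48;2;255;80;180m🬬[38;2;15;15;25m[48;2;35;35;50m🬰[38;2;35;35;50m[48;2;15;15;25m🬛[38;2;15;15;25m[48;2;35;35;50m🬰[0m
[38;2;15;15;25m[48;2;35;35;50m🬎[38;2;15;15;25m[48;2;35;35;50m🬎[38;2;35;35;50m[48;2;15;15;25m🬲[38;2;255;80;180m[48;2;23;23;35m🬀[38;2;255;80;180m[48;2;31;31;45m🬁[38;2;255;80;180m[48;2;255;80;180m [38;2;255;80;180m[48;2;255;80;180m [38;2;19;19;30m[48;2;255;80;180m🬬[38;2;35;35;50m[48;2;15;15;25m🬲[38;2;19;19;30m[48;2;255;80;180m🬬[0m
[38;2;15;15;25m[48;2;15;15;25m [38;2;15;15;25m[48;2;15;15;25m [38;2;35;35;50m[48;2;15;15;25m▌[38;2;15;15;25m[48;2;15;15;25m [38;2;35;35;50m[48;2;15;15;25m▌[38;2;15;15;25m[48;2;255;80;180m🬺[38;2;255;80;180m[48;2;21;21;33m🬆[38;2;15;15;25m[48;2;15;15;25m [38;2;35;35;50m[48;2;255;80;180m🬐[38;2;255;80;180m[48;2;255;80;180m [0m
</frame>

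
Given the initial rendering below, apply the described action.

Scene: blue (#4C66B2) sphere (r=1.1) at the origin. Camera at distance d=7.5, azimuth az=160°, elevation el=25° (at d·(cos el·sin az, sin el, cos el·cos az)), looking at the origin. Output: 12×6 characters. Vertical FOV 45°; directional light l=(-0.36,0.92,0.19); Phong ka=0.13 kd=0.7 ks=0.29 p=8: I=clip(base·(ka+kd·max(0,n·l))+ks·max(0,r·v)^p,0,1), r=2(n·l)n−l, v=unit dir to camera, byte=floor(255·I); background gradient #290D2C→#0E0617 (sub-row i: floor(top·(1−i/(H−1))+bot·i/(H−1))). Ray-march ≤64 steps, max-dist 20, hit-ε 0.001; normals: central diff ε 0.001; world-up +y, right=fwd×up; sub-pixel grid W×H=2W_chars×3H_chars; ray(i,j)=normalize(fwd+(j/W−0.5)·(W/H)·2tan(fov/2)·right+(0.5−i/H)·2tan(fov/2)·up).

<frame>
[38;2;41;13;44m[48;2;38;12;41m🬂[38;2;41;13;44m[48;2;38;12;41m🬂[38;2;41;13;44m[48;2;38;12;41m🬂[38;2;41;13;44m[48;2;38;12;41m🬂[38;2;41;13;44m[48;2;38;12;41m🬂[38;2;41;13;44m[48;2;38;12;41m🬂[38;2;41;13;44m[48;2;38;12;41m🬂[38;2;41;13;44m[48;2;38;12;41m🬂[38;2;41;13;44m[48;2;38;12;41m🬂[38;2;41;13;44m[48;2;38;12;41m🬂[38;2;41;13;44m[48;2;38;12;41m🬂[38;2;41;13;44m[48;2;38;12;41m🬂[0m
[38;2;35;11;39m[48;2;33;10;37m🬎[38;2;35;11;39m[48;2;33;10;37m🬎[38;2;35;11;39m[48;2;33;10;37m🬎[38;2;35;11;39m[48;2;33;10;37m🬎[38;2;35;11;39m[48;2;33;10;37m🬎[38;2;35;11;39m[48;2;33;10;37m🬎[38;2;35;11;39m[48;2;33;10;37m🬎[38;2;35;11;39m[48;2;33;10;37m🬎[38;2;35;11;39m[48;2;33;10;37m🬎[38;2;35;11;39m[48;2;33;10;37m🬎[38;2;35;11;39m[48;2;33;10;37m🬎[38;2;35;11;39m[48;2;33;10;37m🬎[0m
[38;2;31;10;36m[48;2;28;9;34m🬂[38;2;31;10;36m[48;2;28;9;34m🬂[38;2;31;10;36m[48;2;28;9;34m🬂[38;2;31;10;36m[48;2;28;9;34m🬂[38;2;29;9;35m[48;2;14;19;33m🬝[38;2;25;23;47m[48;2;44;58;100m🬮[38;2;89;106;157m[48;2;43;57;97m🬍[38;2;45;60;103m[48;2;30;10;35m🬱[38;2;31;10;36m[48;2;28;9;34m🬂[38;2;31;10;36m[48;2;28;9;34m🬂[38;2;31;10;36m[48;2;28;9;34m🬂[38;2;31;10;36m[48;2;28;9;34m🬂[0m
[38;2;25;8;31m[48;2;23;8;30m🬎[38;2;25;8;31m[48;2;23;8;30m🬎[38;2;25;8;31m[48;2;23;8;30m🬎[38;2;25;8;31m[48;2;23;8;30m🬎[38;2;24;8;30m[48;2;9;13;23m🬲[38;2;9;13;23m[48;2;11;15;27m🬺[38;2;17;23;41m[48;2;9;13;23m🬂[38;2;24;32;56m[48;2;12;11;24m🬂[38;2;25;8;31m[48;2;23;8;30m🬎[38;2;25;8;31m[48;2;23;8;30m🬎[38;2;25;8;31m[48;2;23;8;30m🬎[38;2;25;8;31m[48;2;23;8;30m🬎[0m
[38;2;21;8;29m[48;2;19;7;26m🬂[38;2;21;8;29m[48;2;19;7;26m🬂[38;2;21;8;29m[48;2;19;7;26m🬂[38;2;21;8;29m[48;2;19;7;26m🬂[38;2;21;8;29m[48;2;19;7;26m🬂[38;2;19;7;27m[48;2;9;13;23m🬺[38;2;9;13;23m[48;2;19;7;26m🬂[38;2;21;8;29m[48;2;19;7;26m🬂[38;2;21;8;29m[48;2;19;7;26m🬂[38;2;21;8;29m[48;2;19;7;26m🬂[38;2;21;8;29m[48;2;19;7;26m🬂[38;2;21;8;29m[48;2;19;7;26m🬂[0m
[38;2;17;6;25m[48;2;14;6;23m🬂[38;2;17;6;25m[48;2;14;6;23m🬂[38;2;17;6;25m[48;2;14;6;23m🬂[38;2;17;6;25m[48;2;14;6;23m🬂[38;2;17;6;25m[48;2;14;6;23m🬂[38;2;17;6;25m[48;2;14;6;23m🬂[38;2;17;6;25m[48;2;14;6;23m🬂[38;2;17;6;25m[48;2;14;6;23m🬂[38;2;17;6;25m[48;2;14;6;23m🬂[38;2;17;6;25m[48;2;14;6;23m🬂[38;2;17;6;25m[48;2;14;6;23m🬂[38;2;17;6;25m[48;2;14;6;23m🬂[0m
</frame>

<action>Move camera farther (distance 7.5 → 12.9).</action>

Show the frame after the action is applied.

<frame>
[38;2;41;13;44m[48;2;38;12;41m🬂[38;2;41;13;44m[48;2;38;12;41m🬂[38;2;41;13;44m[48;2;38;12;41m🬂[38;2;41;13;44m[48;2;38;12;41m🬂[38;2;41;13;44m[48;2;38;12;41m🬂[38;2;41;13;44m[48;2;38;12;41m🬂[38;2;41;13;44m[48;2;38;12;41m🬂[38;2;41;13;44m[48;2;38;12;41m🬂[38;2;41;13;44m[48;2;38;12;41m🬂[38;2;41;13;44m[48;2;38;12;41m🬂[38;2;41;13;44m[48;2;38;12;41m🬂[38;2;41;13;44m[48;2;38;12;41m🬂[0m
[38;2;35;11;39m[48;2;33;10;37m🬎[38;2;35;11;39m[48;2;33;10;37m🬎[38;2;35;11;39m[48;2;33;10;37m🬎[38;2;35;11;39m[48;2;33;10;37m🬎[38;2;35;11;39m[48;2;33;10;37m🬎[38;2;35;11;39m[48;2;33;10;37m🬎[38;2;35;11;39m[48;2;33;10;37m🬎[38;2;35;11;39m[48;2;33;10;37m🬎[38;2;35;11;39m[48;2;33;10;37m🬎[38;2;35;11;39m[48;2;33;10;37m🬎[38;2;35;11;39m[48;2;33;10;37m🬎[38;2;35;11;39m[48;2;33;10;37m🬎[0m
[38;2;31;10;36m[48;2;28;9;34m🬂[38;2;31;10;36m[48;2;28;9;34m🬂[38;2;31;10;36m[48;2;28;9;34m🬂[38;2;31;10;36m[48;2;28;9;34m🬂[38;2;31;10;36m[48;2;28;9;34m🬂[38;2;29;9;35m[48;2;32;44;76m🬝[38;2;30;10;35m[48;2;71;86;130m🬎[38;2;31;10;36m[48;2;28;9;34m🬂[38;2;31;10;36m[48;2;28;9;34m🬂[38;2;31;10;36m[48;2;28;9;34m🬂[38;2;31;10;36m[48;2;28;9;34m🬂[38;2;31;10;36m[48;2;28;9;34m🬂[0m
[38;2;25;8;31m[48;2;23;8;30m🬎[38;2;25;8;31m[48;2;23;8;30m🬎[38;2;25;8;31m[48;2;23;8;30m🬎[38;2;25;8;31m[48;2;23;8;30m🬎[38;2;25;8;31m[48;2;23;8;30m🬎[38;2;24;8;30m[48;2;9;13;23m🬲[38;2;22;30;52m[48;2;16;12;28m🬁[38;2;25;8;31m[48;2;23;8;30m🬎[38;2;25;8;31m[48;2;23;8;30m🬎[38;2;25;8;31m[48;2;23;8;30m🬎[38;2;25;8;31m[48;2;23;8;30m🬎[38;2;25;8;31m[48;2;23;8;30m🬎[0m
[38;2;21;8;29m[48;2;19;7;26m🬂[38;2;21;8;29m[48;2;19;7;26m🬂[38;2;21;8;29m[48;2;19;7;26m🬂[38;2;21;8;29m[48;2;19;7;26m🬂[38;2;21;8;29m[48;2;19;7;26m🬂[38;2;21;8;29m[48;2;19;7;26m🬂[38;2;21;8;29m[48;2;19;7;26m🬂[38;2;21;8;29m[48;2;19;7;26m🬂[38;2;21;8;29m[48;2;19;7;26m🬂[38;2;21;8;29m[48;2;19;7;26m🬂[38;2;21;8;29m[48;2;19;7;26m🬂[38;2;21;8;29m[48;2;19;7;26m🬂[0m
[38;2;17;6;25m[48;2;14;6;23m🬂[38;2;17;6;25m[48;2;14;6;23m🬂[38;2;17;6;25m[48;2;14;6;23m🬂[38;2;17;6;25m[48;2;14;6;23m🬂[38;2;17;6;25m[48;2;14;6;23m🬂[38;2;17;6;25m[48;2;14;6;23m🬂[38;2;17;6;25m[48;2;14;6;23m🬂[38;2;17;6;25m[48;2;14;6;23m🬂[38;2;17;6;25m[48;2;14;6;23m🬂[38;2;17;6;25m[48;2;14;6;23m🬂[38;2;17;6;25m[48;2;14;6;23m🬂[38;2;17;6;25m[48;2;14;6;23m🬂[0m
</frame>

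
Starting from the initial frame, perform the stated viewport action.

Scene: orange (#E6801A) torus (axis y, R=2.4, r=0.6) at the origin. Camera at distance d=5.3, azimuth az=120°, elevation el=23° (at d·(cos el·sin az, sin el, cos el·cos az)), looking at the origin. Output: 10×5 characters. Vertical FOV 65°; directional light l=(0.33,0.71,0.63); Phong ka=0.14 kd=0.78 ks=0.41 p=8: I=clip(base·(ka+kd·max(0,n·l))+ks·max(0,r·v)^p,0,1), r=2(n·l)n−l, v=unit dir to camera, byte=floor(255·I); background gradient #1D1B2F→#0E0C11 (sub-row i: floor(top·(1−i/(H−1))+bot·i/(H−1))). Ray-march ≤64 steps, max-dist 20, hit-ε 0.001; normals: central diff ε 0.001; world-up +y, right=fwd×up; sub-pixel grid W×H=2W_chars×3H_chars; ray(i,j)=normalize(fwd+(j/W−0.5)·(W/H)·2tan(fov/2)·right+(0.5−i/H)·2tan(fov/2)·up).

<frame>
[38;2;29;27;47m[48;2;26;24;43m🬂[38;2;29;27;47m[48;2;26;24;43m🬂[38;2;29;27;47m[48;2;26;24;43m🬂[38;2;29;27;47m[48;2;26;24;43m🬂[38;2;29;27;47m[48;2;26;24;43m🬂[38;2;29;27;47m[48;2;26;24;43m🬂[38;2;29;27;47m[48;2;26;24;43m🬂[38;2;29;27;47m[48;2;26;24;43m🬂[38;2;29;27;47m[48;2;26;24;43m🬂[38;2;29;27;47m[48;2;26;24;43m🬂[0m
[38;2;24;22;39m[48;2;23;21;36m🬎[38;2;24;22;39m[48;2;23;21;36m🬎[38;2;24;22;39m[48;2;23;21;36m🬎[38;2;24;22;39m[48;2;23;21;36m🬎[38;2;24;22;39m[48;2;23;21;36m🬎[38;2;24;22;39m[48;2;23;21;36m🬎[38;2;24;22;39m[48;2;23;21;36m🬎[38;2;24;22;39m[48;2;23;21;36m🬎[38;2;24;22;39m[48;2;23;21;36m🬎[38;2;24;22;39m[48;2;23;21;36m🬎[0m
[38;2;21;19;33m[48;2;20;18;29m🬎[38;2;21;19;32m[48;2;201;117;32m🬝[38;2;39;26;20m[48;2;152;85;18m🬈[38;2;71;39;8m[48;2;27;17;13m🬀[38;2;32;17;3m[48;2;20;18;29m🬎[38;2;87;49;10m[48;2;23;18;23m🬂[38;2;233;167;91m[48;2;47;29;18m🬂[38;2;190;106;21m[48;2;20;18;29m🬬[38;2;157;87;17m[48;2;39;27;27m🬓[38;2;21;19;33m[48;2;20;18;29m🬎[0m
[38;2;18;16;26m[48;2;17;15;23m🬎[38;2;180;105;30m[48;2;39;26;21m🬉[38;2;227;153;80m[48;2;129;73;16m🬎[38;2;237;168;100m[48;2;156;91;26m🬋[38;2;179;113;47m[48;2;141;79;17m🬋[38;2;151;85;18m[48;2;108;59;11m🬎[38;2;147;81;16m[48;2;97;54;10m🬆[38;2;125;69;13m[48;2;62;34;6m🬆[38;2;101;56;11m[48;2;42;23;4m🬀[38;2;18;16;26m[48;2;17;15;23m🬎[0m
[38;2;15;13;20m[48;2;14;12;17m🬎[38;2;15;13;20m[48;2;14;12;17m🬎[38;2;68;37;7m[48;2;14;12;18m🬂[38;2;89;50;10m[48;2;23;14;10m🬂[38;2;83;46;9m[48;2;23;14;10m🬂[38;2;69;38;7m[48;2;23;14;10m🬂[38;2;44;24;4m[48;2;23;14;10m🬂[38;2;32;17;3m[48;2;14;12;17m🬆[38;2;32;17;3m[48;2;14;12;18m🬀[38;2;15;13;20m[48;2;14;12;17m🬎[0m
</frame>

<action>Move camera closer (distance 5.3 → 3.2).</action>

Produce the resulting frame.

<frame>
[38;2;29;27;47m[48;2;26;24;43m🬂[38;2;29;27;47m[48;2;26;24;43m🬂[38;2;29;27;47m[48;2;26;24;43m🬂[38;2;29;27;47m[48;2;26;24;43m🬂[38;2;29;27;47m[48;2;26;24;43m🬂[38;2;29;27;47m[48;2;26;24;43m🬂[38;2;29;27;47m[48;2;26;24;43m🬂[38;2;29;27;47m[48;2;26;24;43m🬂[38;2;29;27;47m[48;2;26;24;43m🬂[38;2;29;27;47m[48;2;26;24;43m🬂[0m
[38;2;24;22;39m[48;2;23;21;36m🬎[38;2;24;22;39m[48;2;125;70;15m🬎[38;2;24;22;39m[48;2;70;39;8m🬎[38;2;24;22;39m[48;2;49;27;5m🬎[38;2;24;22;39m[48;2;64;35;7m🬎[38;2;24;22;39m[48;2;110;63;16m🬎[38;2;24;22;39m[48;2;216;147;78m🬎[38;2;24;22;39m[48;2;236;151;66m🬎[38;2;24;22;39m[48;2;198;110;22m🬎[38;2;175;97;19m[48;2;24;22;38m🬏[0m
[38;2;94;52;12m[48;2;52;28;5m🬂[38;2;42;23;4m[48;2;32;17;3m🬀[38;2;32;17;3m[48;2;20;18;29m🬝[38;2;32;17;3m[48;2;20;18;29m🬎[38;2;32;17;3m[48;2;20;18;30m🬂[38;2;36;19;3m[48;2;20;18;30m🬂[38;2;95;53;10m[48;2;23;18;23m🬂[38;2;183;109;37m[48;2;53;33;19m🬂[38;2;198;113;28m[48;2;110;61;12m🬎[38;2;207;115;23m[48;2;189;105;21m🬎[0m
[38;2;84;46;9m[48;2;142;80;18m🬂[38;2;23;16;18m[48;2;133;73;15m🬊[38;2;18;16;26m[48;2;137;76;15m🬎[38;2;131;73;14m[48;2;18;16;25m🬏[38;2;18;16;26m[48;2;17;15;23m🬎[38;2;18;16;26m[48;2;17;15;23m🬎[38;2;18;16;26m[48;2;17;15;23m🬎[38;2;18;16;26m[48;2;157;87;17m🬎[38;2;18;16;26m[48;2;164;91;18m🬎[38;2;167;93;18m[48;2;181;101;20m🬺[0m
[38;2;186;116;45m[48;2;234;162;91m🬊[38;2;175;105;35m[48;2;219;148;77m🬎[38;2;163;94;24m[48;2;195;124;53m🬎[38;2;158;89;19m[48;2;176;105;34m🬎[38;2;157;87;17m[48;2;165;94;24m🬎[38;2;157;87;17m[48;2;159;89;18m🬂[38;2;160;89;18m[48;2;158;88;18m🬍[38;2;160;89;18m[48;2;157;87;17m🬎[38;2;160;89;17m[48;2;155;86;17m🬎[38;2;160;89;17m[48;2;154;85;17m🬆[0m
</frame>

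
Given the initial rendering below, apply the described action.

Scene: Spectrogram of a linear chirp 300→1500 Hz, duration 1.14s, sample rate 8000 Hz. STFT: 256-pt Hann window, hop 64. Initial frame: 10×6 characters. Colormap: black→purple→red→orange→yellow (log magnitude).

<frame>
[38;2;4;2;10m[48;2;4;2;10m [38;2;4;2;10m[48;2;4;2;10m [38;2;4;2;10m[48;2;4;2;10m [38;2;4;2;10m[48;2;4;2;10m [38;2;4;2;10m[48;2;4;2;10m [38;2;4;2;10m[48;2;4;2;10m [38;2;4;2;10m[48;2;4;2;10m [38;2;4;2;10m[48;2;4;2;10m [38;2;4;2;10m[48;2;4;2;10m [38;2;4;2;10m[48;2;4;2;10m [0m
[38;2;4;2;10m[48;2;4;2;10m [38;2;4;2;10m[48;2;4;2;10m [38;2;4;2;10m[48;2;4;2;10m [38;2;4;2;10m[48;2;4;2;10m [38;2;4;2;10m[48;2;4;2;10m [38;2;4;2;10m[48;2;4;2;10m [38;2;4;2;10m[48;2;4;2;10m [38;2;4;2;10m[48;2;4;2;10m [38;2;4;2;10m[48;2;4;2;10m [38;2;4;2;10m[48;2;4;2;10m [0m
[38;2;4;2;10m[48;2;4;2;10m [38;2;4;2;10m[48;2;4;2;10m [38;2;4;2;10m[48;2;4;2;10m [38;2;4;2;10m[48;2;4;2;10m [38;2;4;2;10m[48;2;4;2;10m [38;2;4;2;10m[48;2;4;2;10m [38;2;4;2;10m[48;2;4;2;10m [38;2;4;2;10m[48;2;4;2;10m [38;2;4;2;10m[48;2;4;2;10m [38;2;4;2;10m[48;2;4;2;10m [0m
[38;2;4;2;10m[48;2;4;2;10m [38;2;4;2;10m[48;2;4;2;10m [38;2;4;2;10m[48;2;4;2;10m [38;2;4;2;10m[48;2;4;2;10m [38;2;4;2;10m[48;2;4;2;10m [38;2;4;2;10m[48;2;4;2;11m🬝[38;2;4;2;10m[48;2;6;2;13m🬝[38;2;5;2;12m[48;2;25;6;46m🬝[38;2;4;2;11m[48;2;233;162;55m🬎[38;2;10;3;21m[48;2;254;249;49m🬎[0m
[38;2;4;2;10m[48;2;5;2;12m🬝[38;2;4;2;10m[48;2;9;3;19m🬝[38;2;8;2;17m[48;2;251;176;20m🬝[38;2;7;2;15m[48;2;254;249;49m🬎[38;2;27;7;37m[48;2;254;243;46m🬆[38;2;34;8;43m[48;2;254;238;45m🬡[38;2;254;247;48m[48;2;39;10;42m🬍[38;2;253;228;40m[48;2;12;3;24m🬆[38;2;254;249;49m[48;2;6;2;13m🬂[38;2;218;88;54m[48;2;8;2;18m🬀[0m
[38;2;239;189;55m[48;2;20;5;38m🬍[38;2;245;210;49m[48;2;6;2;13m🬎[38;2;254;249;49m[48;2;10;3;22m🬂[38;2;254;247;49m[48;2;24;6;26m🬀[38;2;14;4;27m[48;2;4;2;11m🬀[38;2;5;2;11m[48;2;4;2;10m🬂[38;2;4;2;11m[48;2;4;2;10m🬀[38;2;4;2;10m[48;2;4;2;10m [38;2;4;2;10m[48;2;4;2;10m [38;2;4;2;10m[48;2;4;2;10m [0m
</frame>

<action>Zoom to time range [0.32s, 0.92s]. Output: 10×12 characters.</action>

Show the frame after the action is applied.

<frame>
[38;2;4;2;10m[48;2;4;2;10m [38;2;4;2;10m[48;2;4;2;10m [38;2;4;2;10m[48;2;4;2;10m [38;2;4;2;10m[48;2;4;2;10m [38;2;4;2;10m[48;2;4;2;10m [38;2;4;2;10m[48;2;4;2;10m [38;2;4;2;10m[48;2;4;2;10m [38;2;4;2;10m[48;2;4;2;10m [38;2;4;2;10m[48;2;4;2;10m [38;2;4;2;10m[48;2;4;2;10m [0m
[38;2;4;2;10m[48;2;4;2;10m [38;2;4;2;10m[48;2;4;2;10m [38;2;4;2;10m[48;2;4;2;10m [38;2;4;2;10m[48;2;4;2;10m [38;2;4;2;10m[48;2;4;2;10m [38;2;4;2;10m[48;2;4;2;10m [38;2;4;2;10m[48;2;4;2;10m [38;2;4;2;10m[48;2;4;2;10m [38;2;4;2;10m[48;2;4;2;10m [38;2;4;2;10m[48;2;4;2;10m [0m
[38;2;4;2;10m[48;2;4;2;10m [38;2;4;2;10m[48;2;4;2;10m [38;2;4;2;10m[48;2;4;2;10m [38;2;4;2;10m[48;2;4;2;10m [38;2;4;2;10m[48;2;4;2;10m [38;2;4;2;10m[48;2;4;2;10m [38;2;4;2;10m[48;2;4;2;10m [38;2;4;2;10m[48;2;4;2;10m [38;2;4;2;10m[48;2;4;2;10m [38;2;4;2;10m[48;2;4;2;10m [0m
[38;2;4;2;10m[48;2;4;2;10m [38;2;4;2;10m[48;2;4;2;10m [38;2;4;2;10m[48;2;4;2;10m [38;2;4;2;10m[48;2;4;2;10m [38;2;4;2;10m[48;2;4;2;10m [38;2;4;2;10m[48;2;4;2;10m [38;2;4;2;10m[48;2;4;2;10m [38;2;4;2;10m[48;2;4;2;10m [38;2;4;2;10m[48;2;4;2;10m [38;2;4;2;10m[48;2;4;2;10m [0m
[38;2;4;2;10m[48;2;4;2;10m [38;2;4;2;10m[48;2;4;2;10m [38;2;4;2;10m[48;2;4;2;10m [38;2;4;2;10m[48;2;4;2;10m [38;2;4;2;10m[48;2;4;2;10m [38;2;4;2;10m[48;2;4;2;10m [38;2;4;2;10m[48;2;4;2;10m [38;2;4;2;10m[48;2;4;2;10m [38;2;4;2;10m[48;2;4;2;10m [38;2;4;2;10m[48;2;4;2;10m [0m
[38;2;4;2;10m[48;2;4;2;10m [38;2;4;2;10m[48;2;4;2;10m [38;2;4;2;10m[48;2;4;2;10m [38;2;4;2;10m[48;2;4;2;10m [38;2;4;2;10m[48;2;4;2;10m [38;2;4;2;10m[48;2;4;2;10m [38;2;4;2;10m[48;2;4;2;10m [38;2;4;2;10m[48;2;4;2;10m [38;2;4;2;10m[48;2;4;2;10m [38;2;4;2;10m[48;2;4;2;10m [0m
[38;2;4;2;10m[48;2;4;2;10m [38;2;4;2;10m[48;2;4;2;10m [38;2;4;2;10m[48;2;4;2;10m [38;2;4;2;10m[48;2;4;2;10m [38;2;4;2;10m[48;2;4;2;10m [38;2;4;2;10m[48;2;4;2;10m [38;2;4;2;10m[48;2;4;2;10m [38;2;4;2;10m[48;2;4;2;10m [38;2;4;2;10m[48;2;4;2;10m [38;2;4;2;10m[48;2;4;2;10m [0m
[38;2;4;2;10m[48;2;4;2;10m [38;2;4;2;10m[48;2;4;2;10m [38;2;4;2;10m[48;2;4;2;10m [38;2;4;2;10m[48;2;4;2;10m [38;2;4;2;10m[48;2;4;2;10m [38;2;4;2;10m[48;2;4;2;11m🬝[38;2;4;2;10m[48;2;5;2;11m🬝[38;2;4;2;10m[48;2;5;2;12m🬎[38;2;4;2;10m[48;2;8;2;17m🬎[38;2;6;2;14m[48;2;25;6;46m🬝[0m
[38;2;4;2;10m[48;2;5;2;11m🬝[38;2;4;2;10m[48;2;5;2;12m🬎[38;2;4;2;10m[48;2;8;2;17m🬝[38;2;5;2;12m[48;2;16;4;30m🬝[38;2;9;2;19m[48;2;129;32;84m🬝[38;2;8;2;17m[48;2;253;227;40m🬎[38;2;33;8;40m[48;2;254;248;49m🬎[38;2;11;3;23m[48;2;253;229;41m🬂[38;2;68;16;73m[48;2;253;228;40m🬡[38;2;251;221;40m[48;2;21;5;39m🬎[0m
[38;2;26;6;40m[48;2;254;240;45m🬎[38;2;10;3;22m[48;2;241;197;52m🬂[38;2;30;7;53m[48;2;246;205;45m🬂[38;2;253;236;43m[48;2;71;17;73m🬍[38;2;252;220;39m[48;2;11;3;23m🬎[38;2;254;244;47m[48;2;30;7;40m🬂[38;2;250;153;10m[48;2;23;6;31m🬀[38;2;26;6;48m[48;2;7;2;15m🬀[38;2;8;2;17m[48;2;4;2;10m🬂[38;2;5;2;12m[48;2;4;2;10m🬂[0m
[38;2;253;233;43m[48;2;9;2;18m🬂[38;2;165;42;82m[48;2;14;3;27m🬀[38;2;17;4;32m[48;2;4;2;11m🬂[38;2;8;2;17m[48;2;4;2;10m🬂[38;2;5;2;12m[48;2;4;2;10m🬂[38;2;4;2;11m[48;2;4;2;10m🬂[38;2;4;2;11m[48;2;4;2;10m🬀[38;2;4;2;10m[48;2;4;2;10m [38;2;4;2;10m[48;2;4;2;10m [38;2;4;2;10m[48;2;4;2;10m [0m
[38;2;4;2;11m[48;2;4;2;10m🬀[38;2;4;2;10m[48;2;4;2;10m [38;2;4;2;10m[48;2;4;2;10m [38;2;4;2;10m[48;2;4;2;10m [38;2;4;2;10m[48;2;4;2;10m [38;2;4;2;10m[48;2;4;2;10m [38;2;4;2;10m[48;2;4;2;10m [38;2;4;2;10m[48;2;4;2;10m [38;2;4;2;10m[48;2;4;2;10m [38;2;4;2;10m[48;2;4;2;10m [0m
</frame>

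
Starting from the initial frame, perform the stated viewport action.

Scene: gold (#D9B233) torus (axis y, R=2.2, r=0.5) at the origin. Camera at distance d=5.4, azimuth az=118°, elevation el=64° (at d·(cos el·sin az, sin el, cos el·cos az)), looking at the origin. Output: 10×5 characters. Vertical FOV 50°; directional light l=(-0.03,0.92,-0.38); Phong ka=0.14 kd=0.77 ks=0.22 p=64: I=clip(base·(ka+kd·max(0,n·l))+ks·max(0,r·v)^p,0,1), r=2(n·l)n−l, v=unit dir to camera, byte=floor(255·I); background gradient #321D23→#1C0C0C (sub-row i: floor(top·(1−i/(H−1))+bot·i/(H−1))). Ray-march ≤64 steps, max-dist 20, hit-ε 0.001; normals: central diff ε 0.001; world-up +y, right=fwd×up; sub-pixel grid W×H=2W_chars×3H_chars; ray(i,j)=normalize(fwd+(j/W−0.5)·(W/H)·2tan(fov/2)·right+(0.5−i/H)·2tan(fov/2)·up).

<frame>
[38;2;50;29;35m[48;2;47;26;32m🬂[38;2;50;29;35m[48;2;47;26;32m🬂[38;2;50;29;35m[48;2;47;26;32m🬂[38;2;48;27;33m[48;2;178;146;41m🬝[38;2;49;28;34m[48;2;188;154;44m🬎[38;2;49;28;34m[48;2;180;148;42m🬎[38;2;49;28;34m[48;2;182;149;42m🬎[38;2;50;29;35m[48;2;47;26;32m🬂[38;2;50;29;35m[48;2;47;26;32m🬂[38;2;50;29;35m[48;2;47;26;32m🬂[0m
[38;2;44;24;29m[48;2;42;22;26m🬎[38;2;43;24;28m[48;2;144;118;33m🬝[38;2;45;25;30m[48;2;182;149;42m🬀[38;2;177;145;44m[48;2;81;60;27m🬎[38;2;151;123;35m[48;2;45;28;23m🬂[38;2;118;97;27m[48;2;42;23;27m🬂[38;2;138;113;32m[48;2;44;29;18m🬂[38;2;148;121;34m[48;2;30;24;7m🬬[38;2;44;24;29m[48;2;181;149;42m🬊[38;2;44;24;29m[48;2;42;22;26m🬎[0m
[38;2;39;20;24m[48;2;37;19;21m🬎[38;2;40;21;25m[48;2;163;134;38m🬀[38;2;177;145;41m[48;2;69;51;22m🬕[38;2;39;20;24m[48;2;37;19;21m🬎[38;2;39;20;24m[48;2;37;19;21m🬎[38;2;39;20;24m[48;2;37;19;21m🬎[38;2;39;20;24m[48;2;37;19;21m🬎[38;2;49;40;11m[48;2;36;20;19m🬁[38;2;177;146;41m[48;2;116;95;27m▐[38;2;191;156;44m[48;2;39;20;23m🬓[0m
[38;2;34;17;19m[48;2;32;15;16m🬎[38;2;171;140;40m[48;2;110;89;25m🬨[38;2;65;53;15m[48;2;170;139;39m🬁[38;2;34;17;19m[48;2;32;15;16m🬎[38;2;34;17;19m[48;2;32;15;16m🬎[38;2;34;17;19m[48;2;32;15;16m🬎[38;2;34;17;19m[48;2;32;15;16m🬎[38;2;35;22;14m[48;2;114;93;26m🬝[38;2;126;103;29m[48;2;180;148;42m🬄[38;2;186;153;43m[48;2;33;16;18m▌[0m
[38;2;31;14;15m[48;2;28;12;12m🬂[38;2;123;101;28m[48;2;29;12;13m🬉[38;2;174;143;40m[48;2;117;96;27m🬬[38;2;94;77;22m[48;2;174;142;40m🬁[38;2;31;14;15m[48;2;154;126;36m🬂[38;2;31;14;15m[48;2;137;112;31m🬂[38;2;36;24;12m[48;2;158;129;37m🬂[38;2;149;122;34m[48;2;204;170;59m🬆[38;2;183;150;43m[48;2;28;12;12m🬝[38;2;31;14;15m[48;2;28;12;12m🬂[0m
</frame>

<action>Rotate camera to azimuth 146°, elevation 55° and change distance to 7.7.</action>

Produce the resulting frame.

<frame>
[38;2;50;29;35m[48;2;47;26;32m🬂[38;2;50;29;35m[48;2;47;26;32m🬂[38;2;50;29;35m[48;2;47;26;32m🬂[38;2;50;29;35m[48;2;47;26;32m🬂[38;2;50;29;35m[48;2;47;26;32m🬂[38;2;50;29;35m[48;2;47;26;32m🬂[38;2;50;29;35m[48;2;47;26;32m🬂[38;2;50;29;35m[48;2;47;26;32m🬂[38;2;50;29;35m[48;2;47;26;32m🬂[38;2;50;29;35m[48;2;47;26;32m🬂[0m
[38;2;44;24;29m[48;2;42;22;26m🬎[38;2;44;24;29m[48;2;42;22;26m🬎[38;2;44;24;29m[48;2;42;22;26m🬎[38;2;44;24;29m[48;2;181;148;42m🬎[38;2;62;43;27m[48;2;181;148;42m🬡[38;2;55;39;22m[48;2;189;155;46m🬰[38;2;154;126;36m[48;2;44;24;29m🬱[38;2;182;149;42m[48;2;43;24;28m🬏[38;2;44;24;29m[48;2;42;22;26m🬎[38;2;44;24;29m[48;2;42;22;26m🬎[0m
[38;2;39;20;24m[48;2;37;19;21m🬎[38;2;39;20;24m[48;2;37;19;21m🬎[38;2;38;20;23m[48;2;165;135;38m▌[38;2;160;131;37m[48;2;38;19;22m🬕[38;2;39;20;24m[48;2;37;19;21m🬎[38;2;39;20;24m[48;2;37;19;21m🬎[38;2;60;49;14m[48;2;38;19;22m🬁[38;2;106;87;24m[48;2;177;145;41m🬓[38;2;39;20;24m[48;2;37;19;21m🬎[38;2;39;20;24m[48;2;37;19;21m🬎[0m
[38;2;34;17;19m[48;2;32;15;16m🬎[38;2;34;17;19m[48;2;32;15;16m🬎[38;2;159;130;37m[48;2;33;16;17m🬉[38;2;35;18;20m[48;2;171;141;40m🬁[38;2;34;17;19m[48;2;166;136;38m🬎[38;2;34;17;19m[48;2;144;119;34m🬎[38;2;34;17;19m[48;2;165;135;38m🬆[38;2;180;148;42m[48;2;32;15;16m🬝[38;2;34;17;19m[48;2;32;15;16m🬎[38;2;34;17;19m[48;2;32;15;16m🬎[0m
[38;2;31;14;15m[48;2;28;12;12m🬂[38;2;31;14;15m[48;2;28;12;12m🬂[38;2;31;14;15m[48;2;28;12;12m🬂[38;2;151;124;35m[48;2;29;12;13m🬁[38;2;163;134;38m[48;2;38;24;12m🬊[38;2;172;142;45m[48;2;28;12;12m🬎[38;2;184;151;43m[48;2;41;26;14m🬂[38;2;31;14;15m[48;2;28;12;12m🬂[38;2;31;14;15m[48;2;28;12;12m🬂[38;2;31;14;15m[48;2;28;12;12m🬂[0m
</frame>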